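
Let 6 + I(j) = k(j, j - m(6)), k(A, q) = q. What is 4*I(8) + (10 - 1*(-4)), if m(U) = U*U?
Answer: -122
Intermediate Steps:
m(U) = U**2
I(j) = -42 + j (I(j) = -6 + (j - 1*6**2) = -6 + (j - 1*36) = -6 + (j - 36) = -6 + (-36 + j) = -42 + j)
4*I(8) + (10 - 1*(-4)) = 4*(-42 + 8) + (10 - 1*(-4)) = 4*(-34) + (10 + 4) = -136 + 14 = -122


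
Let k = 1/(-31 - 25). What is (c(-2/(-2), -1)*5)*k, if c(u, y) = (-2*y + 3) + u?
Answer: -15/28 ≈ -0.53571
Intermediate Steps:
k = -1/56 (k = 1/(-56) = -1/56 ≈ -0.017857)
c(u, y) = 3 + u - 2*y (c(u, y) = (3 - 2*y) + u = 3 + u - 2*y)
(c(-2/(-2), -1)*5)*k = ((3 - 2/(-2) - 2*(-1))*5)*(-1/56) = ((3 - 2*(-½) + 2)*5)*(-1/56) = ((3 + 1 + 2)*5)*(-1/56) = (6*5)*(-1/56) = 30*(-1/56) = -15/28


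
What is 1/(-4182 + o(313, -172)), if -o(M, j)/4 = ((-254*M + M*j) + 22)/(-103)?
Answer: -103/964010 ≈ -0.00010685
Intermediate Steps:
o(M, j) = 88/103 - 1016*M/103 + 4*M*j/103 (o(M, j) = -4*((-254*M + M*j) + 22)/(-103) = -4*(22 - 254*M + M*j)*(-1)/103 = -4*(-22/103 + 254*M/103 - M*j/103) = 88/103 - 1016*M/103 + 4*M*j/103)
1/(-4182 + o(313, -172)) = 1/(-4182 + (88/103 - 1016/103*313 + (4/103)*313*(-172))) = 1/(-4182 + (88/103 - 318008/103 - 215344/103)) = 1/(-4182 - 533264/103) = 1/(-964010/103) = -103/964010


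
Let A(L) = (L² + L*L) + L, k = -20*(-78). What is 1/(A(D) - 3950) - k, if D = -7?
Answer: -6020041/3859 ≈ -1560.0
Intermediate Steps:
k = 1560
A(L) = L + 2*L² (A(L) = (L² + L²) + L = 2*L² + L = L + 2*L²)
1/(A(D) - 3950) - k = 1/(-7*(1 + 2*(-7)) - 3950) - 1*1560 = 1/(-7*(1 - 14) - 3950) - 1560 = 1/(-7*(-13) - 3950) - 1560 = 1/(91 - 3950) - 1560 = 1/(-3859) - 1560 = -1/3859 - 1560 = -6020041/3859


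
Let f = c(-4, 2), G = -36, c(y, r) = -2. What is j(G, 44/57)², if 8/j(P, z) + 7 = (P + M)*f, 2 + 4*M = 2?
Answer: 64/4225 ≈ 0.015148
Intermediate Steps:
f = -2
M = 0 (M = -½ + (¼)*2 = -½ + ½ = 0)
j(P, z) = 8/(-7 - 2*P) (j(P, z) = 8/(-7 + (P + 0)*(-2)) = 8/(-7 + P*(-2)) = 8/(-7 - 2*P))
j(G, 44/57)² = (8/(-7 - 2*(-36)))² = (8/(-7 + 72))² = (8/65)² = 64/4225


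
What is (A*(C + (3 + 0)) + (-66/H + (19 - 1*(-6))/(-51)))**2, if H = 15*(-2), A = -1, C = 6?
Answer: 3455881/65025 ≈ 53.147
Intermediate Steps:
H = -30
(A*(C + (3 + 0)) + (-66/H + (19 - 1*(-6))/(-51)))**2 = (-(6 + (3 + 0)) + (-66/(-30) + (19 - 1*(-6))/(-51)))**2 = (-(6 + 3) + (-66*(-1/30) + (19 + 6)*(-1/51)))**2 = (-1*9 + (11/5 + 25*(-1/51)))**2 = (-9 + (11/5 - 25/51))**2 = (-9 + 436/255)**2 = (-1859/255)**2 = 3455881/65025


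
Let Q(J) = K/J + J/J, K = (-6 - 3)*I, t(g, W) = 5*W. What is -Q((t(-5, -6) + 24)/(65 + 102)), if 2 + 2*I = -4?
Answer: 1501/2 ≈ 750.50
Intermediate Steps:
I = -3 (I = -1 + (½)*(-4) = -1 - 2 = -3)
K = 27 (K = (-6 - 3)*(-3) = -9*(-3) = 27)
Q(J) = 1 + 27/J (Q(J) = 27/J + J/J = 27/J + 1 = 1 + 27/J)
-Q((t(-5, -6) + 24)/(65 + 102)) = -(27 + (5*(-6) + 24)/(65 + 102))/((5*(-6) + 24)/(65 + 102)) = -(27 + (-30 + 24)/167)/((-30 + 24)/167) = -(27 - 6*1/167)/((-6*1/167)) = -(27 - 6/167)/(-6/167) = -(-167)*4503/(6*167) = -1*(-1501/2) = 1501/2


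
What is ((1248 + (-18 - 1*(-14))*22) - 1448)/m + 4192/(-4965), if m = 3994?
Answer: -9086384/9915105 ≈ -0.91642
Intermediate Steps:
((1248 + (-18 - 1*(-14))*22) - 1448)/m + 4192/(-4965) = ((1248 + (-18 - 1*(-14))*22) - 1448)/3994 + 4192/(-4965) = ((1248 + (-18 + 14)*22) - 1448)*(1/3994) + 4192*(-1/4965) = ((1248 - 4*22) - 1448)*(1/3994) - 4192/4965 = ((1248 - 88) - 1448)*(1/3994) - 4192/4965 = (1160 - 1448)*(1/3994) - 4192/4965 = -288*1/3994 - 4192/4965 = -144/1997 - 4192/4965 = -9086384/9915105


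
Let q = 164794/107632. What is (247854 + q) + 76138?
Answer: 2490862267/7688 ≈ 3.2399e+5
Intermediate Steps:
q = 11771/7688 (q = 164794*(1/107632) = 11771/7688 ≈ 1.5311)
(247854 + q) + 76138 = (247854 + 11771/7688) + 76138 = 1905513323/7688 + 76138 = 2490862267/7688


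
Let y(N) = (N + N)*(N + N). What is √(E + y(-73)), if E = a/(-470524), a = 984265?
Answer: 3*√131076292819921/235262 ≈ 145.99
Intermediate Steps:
y(N) = 4*N² (y(N) = (2*N)*(2*N) = 4*N²)
E = -984265/470524 (E = 984265/(-470524) = 984265*(-1/470524) = -984265/470524 ≈ -2.0919)
√(E + y(-73)) = √(-984265/470524 + 4*(-73)²) = √(-984265/470524 + 4*5329) = √(-984265/470524 + 21316) = √(10028705319/470524) = 3*√131076292819921/235262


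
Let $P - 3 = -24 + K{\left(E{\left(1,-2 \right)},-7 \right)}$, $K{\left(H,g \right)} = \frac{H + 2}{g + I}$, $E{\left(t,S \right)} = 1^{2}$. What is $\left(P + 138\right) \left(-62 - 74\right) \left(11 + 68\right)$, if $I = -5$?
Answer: $-1254362$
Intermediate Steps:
$E{\left(t,S \right)} = 1$
$K{\left(H,g \right)} = \frac{2 + H}{-5 + g}$ ($K{\left(H,g \right)} = \frac{H + 2}{g - 5} = \frac{2 + H}{-5 + g}$)
$P = - \frac{85}{4}$ ($P = 3 - \left(24 - \frac{2 + 1}{-5 - 7}\right) = 3 - \left(24 - \frac{1}{-12} \cdot 3\right) = 3 - \frac{97}{4} = - \frac{85}{4} \approx -21.25$)
$\left(P + 138\right) \left(-62 - 74\right) \left(11 + 68\right) = \left(- \frac{85}{4} + 138\right) \left(-62 - 74\right) \left(11 + 68\right) = \frac{467 \left(\left(-136\right) 79\right)}{4} = \frac{467}{4} \left(-10744\right) = -1254362$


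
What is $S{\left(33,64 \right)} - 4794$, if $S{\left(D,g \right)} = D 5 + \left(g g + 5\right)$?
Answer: $-528$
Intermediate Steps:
$S{\left(D,g \right)} = 5 + g^{2} + 5 D$ ($S{\left(D,g \right)} = 5 D + \left(g^{2} + 5\right) = 5 D + \left(5 + g^{2}\right) = 5 + g^{2} + 5 D$)
$S{\left(33,64 \right)} - 4794 = \left(5 + 64^{2} + 5 \cdot 33\right) - 4794 = \left(5 + 4096 + 165\right) - 4794 = 4266 - 4794 = -528$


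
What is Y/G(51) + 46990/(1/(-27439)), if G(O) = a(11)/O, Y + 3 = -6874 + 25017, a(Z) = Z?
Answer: -14182019570/11 ≈ -1.2893e+9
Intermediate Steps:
Y = 18140 (Y = -3 + (-6874 + 25017) = -3 + 18143 = 18140)
G(O) = 11/O
Y/G(51) + 46990/(1/(-27439)) = 18140/((11/51)) + 46990/(1/(-27439)) = 18140/((11*(1/51))) + 46990/(-1/27439) = 18140/(11/51) + 46990*(-27439) = 18140*(51/11) - 1289358610 = 925140/11 - 1289358610 = -14182019570/11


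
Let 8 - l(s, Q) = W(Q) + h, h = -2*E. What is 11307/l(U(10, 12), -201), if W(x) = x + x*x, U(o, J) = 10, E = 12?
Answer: -11307/40168 ≈ -0.28149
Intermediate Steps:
W(x) = x + x**2
h = -24 (h = -2*12 = -24)
l(s, Q) = 32 - Q*(1 + Q) (l(s, Q) = 8 - (Q*(1 + Q) - 24) = 8 - (-24 + Q*(1 + Q)) = 8 + (24 - Q*(1 + Q)) = 32 - Q*(1 + Q))
11307/l(U(10, 12), -201) = 11307/(32 - 1*(-201)*(1 - 201)) = 11307/(32 - 1*(-201)*(-200)) = 11307/(32 - 40200) = 11307/(-40168) = 11307*(-1/40168) = -11307/40168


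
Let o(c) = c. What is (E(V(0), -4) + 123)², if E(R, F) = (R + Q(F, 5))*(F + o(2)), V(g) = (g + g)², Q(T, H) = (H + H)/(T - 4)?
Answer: 63001/4 ≈ 15750.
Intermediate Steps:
Q(T, H) = 2*H/(-4 + T) (Q(T, H) = (2*H)/(-4 + T) = 2*H/(-4 + T))
V(g) = 4*g² (V(g) = (2*g)² = 4*g²)
E(R, F) = (2 + F)*(R + 10/(-4 + F)) (E(R, F) = (R + 2*5/(-4 + F))*(F + 2) = (R + 10/(-4 + F))*(2 + F) = (2 + F)*(R + 10/(-4 + F)))
(E(V(0), -4) + 123)² = ((20 + 10*(-4) + (4*0²)*(-4 - 4)*(2 - 4))/(-4 - 4) + 123)² = ((20 - 40 + (4*0)*(-8)*(-2))/(-8) + 123)² = (-(20 - 40 + 0*(-8)*(-2))/8 + 123)² = (-(20 - 40 + 0)/8 + 123)² = (-⅛*(-20) + 123)² = (5/2 + 123)² = (251/2)² = 63001/4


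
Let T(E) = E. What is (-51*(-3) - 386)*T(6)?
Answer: -1398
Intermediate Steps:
(-51*(-3) - 386)*T(6) = (-51*(-3) - 386)*6 = (153 - 386)*6 = -233*6 = -1398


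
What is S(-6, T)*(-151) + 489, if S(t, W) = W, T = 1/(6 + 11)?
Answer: 8162/17 ≈ 480.12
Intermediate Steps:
T = 1/17 ≈ 0.058824
S(-6, T)*(-151) + 489 = (1/17)*(-151) + 489 = -151/17 + 489 = 8162/17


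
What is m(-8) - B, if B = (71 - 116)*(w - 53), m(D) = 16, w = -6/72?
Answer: -9491/4 ≈ -2372.8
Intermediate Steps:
w = -1/12 (w = -6*1/72 = -1/12 ≈ -0.083333)
B = 9555/4 (B = (71 - 116)*(-1/12 - 53) = -45*(-637/12) = 9555/4 ≈ 2388.8)
m(-8) - B = 16 - 1*9555/4 = 16 - 9555/4 = -9491/4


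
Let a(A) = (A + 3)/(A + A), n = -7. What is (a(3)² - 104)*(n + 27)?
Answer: -2060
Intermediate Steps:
a(A) = (3 + A)/(2*A) (a(A) = (3 + A)/((2*A)) = (3 + A)*(1/(2*A)) = (3 + A)/(2*A))
(a(3)² - 104)*(n + 27) = (((½)*(3 + 3)/3)² - 104)*(-7 + 27) = (((½)*(⅓)*6)² - 104)*20 = (1² - 104)*20 = (1 - 104)*20 = -103*20 = -2060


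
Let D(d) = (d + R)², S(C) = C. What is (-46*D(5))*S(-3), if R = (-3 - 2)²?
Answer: 124200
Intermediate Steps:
R = 25 (R = (-5)² = 25)
D(d) = (25 + d)² (D(d) = (d + 25)² = (25 + d)²)
(-46*D(5))*S(-3) = -46*(25 + 5)²*(-3) = -46*30²*(-3) = -46*900*(-3) = -41400*(-3) = 124200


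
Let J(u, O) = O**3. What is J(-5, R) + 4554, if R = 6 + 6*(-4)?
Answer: -1278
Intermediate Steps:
R = -18 (R = 6 - 24 = -18)
J(-5, R) + 4554 = (-18)**3 + 4554 = -5832 + 4554 = -1278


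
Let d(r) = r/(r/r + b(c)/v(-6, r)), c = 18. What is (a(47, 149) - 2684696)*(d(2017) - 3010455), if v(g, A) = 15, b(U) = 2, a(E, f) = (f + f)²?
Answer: 132773334152160/17 ≈ 7.8102e+12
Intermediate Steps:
a(E, f) = 4*f² (a(E, f) = (2*f)² = 4*f²)
d(r) = 15*r/17 (d(r) = r/(r/r + 2/15) = r/(1 + 2*(1/15)) = r/(1 + 2/15) = r/(17/15) = r*(15/17) = 15*r/17)
(a(47, 149) - 2684696)*(d(2017) - 3010455) = (4*149² - 2684696)*((15/17)*2017 - 3010455) = (4*22201 - 2684696)*(30255/17 - 3010455) = (88804 - 2684696)*(-51147480/17) = -2595892*(-51147480/17) = 132773334152160/17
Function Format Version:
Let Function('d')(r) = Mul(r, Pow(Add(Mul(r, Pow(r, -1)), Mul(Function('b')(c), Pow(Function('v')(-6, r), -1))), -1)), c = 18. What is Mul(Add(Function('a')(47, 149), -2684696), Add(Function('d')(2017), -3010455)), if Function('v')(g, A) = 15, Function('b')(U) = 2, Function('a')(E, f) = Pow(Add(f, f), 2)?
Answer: Rational(132773334152160, 17) ≈ 7.8102e+12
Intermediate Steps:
Function('a')(E, f) = Mul(4, Pow(f, 2)) (Function('a')(E, f) = Pow(Mul(2, f), 2) = Mul(4, Pow(f, 2)))
Function('d')(r) = Mul(Rational(15, 17), r) (Function('d')(r) = Mul(r, Pow(Add(Mul(r, Pow(r, -1)), Mul(2, Pow(15, -1))), -1)) = Mul(r, Pow(Add(1, Mul(2, Rational(1, 15))), -1)) = Mul(r, Pow(Add(1, Rational(2, 15)), -1)) = Mul(r, Pow(Rational(17, 15), -1)) = Mul(r, Rational(15, 17)) = Mul(Rational(15, 17), r))
Mul(Add(Function('a')(47, 149), -2684696), Add(Function('d')(2017), -3010455)) = Mul(Add(Mul(4, Pow(149, 2)), -2684696), Add(Mul(Rational(15, 17), 2017), -3010455)) = Mul(Add(Mul(4, 22201), -2684696), Add(Rational(30255, 17), -3010455)) = Mul(Add(88804, -2684696), Rational(-51147480, 17)) = Mul(-2595892, Rational(-51147480, 17)) = Rational(132773334152160, 17)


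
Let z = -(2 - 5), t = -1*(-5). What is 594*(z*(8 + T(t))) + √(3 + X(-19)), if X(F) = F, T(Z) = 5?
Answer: 23166 + 4*I ≈ 23166.0 + 4.0*I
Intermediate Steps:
t = 5
z = 3 (z = -1*(-3) = 3)
594*(z*(8 + T(t))) + √(3 + X(-19)) = 594*(3*(8 + 5)) + √(3 - 19) = 594*(3*13) + √(-16) = 594*39 + 4*I = 23166 + 4*I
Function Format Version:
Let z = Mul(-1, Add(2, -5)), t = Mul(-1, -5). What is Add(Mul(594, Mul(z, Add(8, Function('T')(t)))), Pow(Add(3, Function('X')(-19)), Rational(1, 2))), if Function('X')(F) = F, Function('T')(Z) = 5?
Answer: Add(23166, Mul(4, I)) ≈ Add(23166., Mul(4.0000, I))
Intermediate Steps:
t = 5
z = 3 (z = Mul(-1, -3) = 3)
Add(Mul(594, Mul(z, Add(8, Function('T')(t)))), Pow(Add(3, Function('X')(-19)), Rational(1, 2))) = Add(Mul(594, Mul(3, Add(8, 5))), Pow(Add(3, -19), Rational(1, 2))) = Add(Mul(594, Mul(3, 13)), Pow(-16, Rational(1, 2))) = Add(Mul(594, 39), Mul(4, I)) = Add(23166, Mul(4, I))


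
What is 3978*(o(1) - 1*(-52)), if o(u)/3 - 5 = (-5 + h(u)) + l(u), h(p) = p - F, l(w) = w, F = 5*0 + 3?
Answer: 194922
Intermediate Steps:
F = 3 (F = 0 + 3 = 3)
h(p) = -3 + p (h(p) = p - 1*3 = p - 3 = -3 + p)
o(u) = -9 + 6*u (o(u) = 15 + 3*((-5 + (-3 + u)) + u) = 15 + 3*((-8 + u) + u) = 15 + 3*(-8 + 2*u) = 15 + (-24 + 6*u) = -9 + 6*u)
3978*(o(1) - 1*(-52)) = 3978*((-9 + 6*1) - 1*(-52)) = 3978*((-9 + 6) + 52) = 3978*(-3 + 52) = 3978*49 = 194922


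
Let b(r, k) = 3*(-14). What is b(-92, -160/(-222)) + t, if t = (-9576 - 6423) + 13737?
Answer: -2304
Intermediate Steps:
b(r, k) = -42
t = -2262 (t = -15999 + 13737 = -2262)
b(-92, -160/(-222)) + t = -42 - 2262 = -2304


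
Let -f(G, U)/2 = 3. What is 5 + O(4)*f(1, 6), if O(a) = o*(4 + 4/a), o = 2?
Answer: -55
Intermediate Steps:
f(G, U) = -6 (f(G, U) = -2*3 = -6)
O(a) = 8 + 8/a (O(a) = 2*(4 + 4/a) = 8 + 8/a)
5 + O(4)*f(1, 6) = 5 + (8 + 8/4)*(-6) = 5 + (8 + 8*(1/4))*(-6) = 5 + (8 + 2)*(-6) = 5 + 10*(-6) = 5 - 60 = -55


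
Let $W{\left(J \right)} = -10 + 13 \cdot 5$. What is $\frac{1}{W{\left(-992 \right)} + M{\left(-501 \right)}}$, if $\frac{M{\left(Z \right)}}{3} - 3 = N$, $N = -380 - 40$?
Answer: $- \frac{1}{1196} \approx -0.00083612$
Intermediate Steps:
$W{\left(J \right)} = 55$ ($W{\left(J \right)} = -10 + 65 = 55$)
$N = -420$
$M{\left(Z \right)} = -1251$ ($M{\left(Z \right)} = 9 + 3 \left(-420\right) = 9 - 1260 = -1251$)
$\frac{1}{W{\left(-992 \right)} + M{\left(-501 \right)}} = \frac{1}{55 - 1251} = \frac{1}{-1196} = - \frac{1}{1196}$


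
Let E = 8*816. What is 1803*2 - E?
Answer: -2922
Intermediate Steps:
E = 6528
1803*2 - E = 1803*2 - 1*6528 = 3606 - 6528 = -2922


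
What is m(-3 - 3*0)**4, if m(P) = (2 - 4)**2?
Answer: 256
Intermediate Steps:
m(P) = 4 (m(P) = (-2)**2 = 4)
m(-3 - 3*0)**4 = 4**4 = 256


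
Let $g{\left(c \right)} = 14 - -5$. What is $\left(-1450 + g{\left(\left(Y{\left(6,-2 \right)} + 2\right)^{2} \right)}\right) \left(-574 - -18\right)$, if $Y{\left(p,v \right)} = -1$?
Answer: $795636$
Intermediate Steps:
$g{\left(c \right)} = 19$ ($g{\left(c \right)} = 14 + 5 = 19$)
$\left(-1450 + g{\left(\left(Y{\left(6,-2 \right)} + 2\right)^{2} \right)}\right) \left(-574 - -18\right) = \left(-1450 + 19\right) \left(-574 - -18\right) = - 1431 \left(-574 + 18\right) = \left(-1431\right) \left(-556\right) = 795636$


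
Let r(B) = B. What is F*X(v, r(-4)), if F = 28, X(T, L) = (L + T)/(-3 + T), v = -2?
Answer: 168/5 ≈ 33.600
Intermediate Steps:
X(T, L) = (L + T)/(-3 + T)
F*X(v, r(-4)) = 28*((-4 - 2)/(-3 - 2)) = 28*(-6/(-5)) = 28*(-⅕*(-6)) = 28*(6/5) = 168/5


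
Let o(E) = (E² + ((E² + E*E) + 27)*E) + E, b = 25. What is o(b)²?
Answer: 1061130625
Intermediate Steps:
o(E) = E + E² + E*(27 + 2*E²) (o(E) = (E² + ((E² + E²) + 27)*E) + E = (E² + (2*E² + 27)*E) + E = (E² + (27 + 2*E²)*E) + E = (E² + E*(27 + 2*E²)) + E = E + E² + E*(27 + 2*E²))
o(b)² = (25*(28 + 25 + 2*25²))² = (25*(28 + 25 + 2*625))² = (25*(28 + 25 + 1250))² = (25*1303)² = 32575² = 1061130625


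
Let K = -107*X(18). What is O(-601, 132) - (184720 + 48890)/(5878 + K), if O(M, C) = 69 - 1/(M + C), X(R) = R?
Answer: 705059/71288 ≈ 9.8903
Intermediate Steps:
O(M, C) = 69 - 1/(C + M)
K = -1926 (K = -107*18 = -1926)
O(-601, 132) - (184720 + 48890)/(5878 + K) = (-1 + 69*132 + 69*(-601))/(132 - 601) - (184720 + 48890)/(5878 - 1926) = (-1 + 9108 - 41469)/(-469) - 233610/3952 = -1/469*(-32362) - 233610/3952 = 32362/469 - 1*8985/152 = 32362/469 - 8985/152 = 705059/71288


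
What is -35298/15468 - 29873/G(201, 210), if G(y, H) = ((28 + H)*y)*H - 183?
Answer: -59176436345/25898064666 ≈ -2.2850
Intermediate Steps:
G(y, H) = -183 + H*y*(28 + H) (G(y, H) = (y*(28 + H))*H - 183 = H*y*(28 + H) - 183 = -183 + H*y*(28 + H))
-35298/15468 - 29873/G(201, 210) = -35298/15468 - 29873/(-183 + 201*210² + 28*210*201) = -35298*1/15468 - 29873/(-183 + 201*44100 + 1181880) = -5883/2578 - 29873/(-183 + 8864100 + 1181880) = -5883/2578 - 29873/10045797 = -59176436345/25898064666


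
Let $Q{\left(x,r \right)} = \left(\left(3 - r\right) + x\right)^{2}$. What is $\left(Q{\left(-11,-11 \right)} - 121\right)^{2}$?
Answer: $12544$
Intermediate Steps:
$Q{\left(x,r \right)} = \left(3 + x - r\right)^{2}$
$\left(Q{\left(-11,-11 \right)} - 121\right)^{2} = \left(\left(3 - 11 - -11\right)^{2} - 121\right)^{2} = \left(\left(3 - 11 + 11\right)^{2} - 121\right)^{2} = \left(3^{2} - 121\right)^{2} = \left(9 - 121\right)^{2} = \left(-112\right)^{2} = 12544$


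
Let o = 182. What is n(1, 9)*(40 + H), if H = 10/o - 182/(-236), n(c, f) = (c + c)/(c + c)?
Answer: 438391/10738 ≈ 40.826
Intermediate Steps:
n(c, f) = 1 (n(c, f) = (2*c)/((2*c)) = (2*c)*(1/(2*c)) = 1)
H = 8871/10738 (H = 10/182 - 182/(-236) = 10*(1/182) - 182*(-1/236) = 5/91 + 91/118 = 8871/10738 ≈ 0.82613)
n(1, 9)*(40 + H) = 1*(40 + 8871/10738) = 1*(438391/10738) = 438391/10738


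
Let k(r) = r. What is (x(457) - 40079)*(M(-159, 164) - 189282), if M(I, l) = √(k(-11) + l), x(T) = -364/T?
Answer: 3466977506694/457 - 54949401*√17/457 ≈ 7.5859e+9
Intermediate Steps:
M(I, l) = √(-11 + l)
(x(457) - 40079)*(M(-159, 164) - 189282) = (-364/457 - 40079)*(√(-11 + 164) - 189282) = (-364*1/457 - 40079)*(√153 - 189282) = (-364/457 - 40079)*(3*√17 - 189282) = -18316467*(-189282 + 3*√17)/457 = 3466977506694/457 - 54949401*√17/457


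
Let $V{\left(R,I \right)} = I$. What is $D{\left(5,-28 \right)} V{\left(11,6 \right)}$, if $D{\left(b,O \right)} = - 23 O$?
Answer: $3864$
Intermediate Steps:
$D{\left(5,-28 \right)} V{\left(11,6 \right)} = \left(-23\right) \left(-28\right) 6 = 644 \cdot 6 = 3864$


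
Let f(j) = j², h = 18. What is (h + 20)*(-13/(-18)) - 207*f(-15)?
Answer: -418928/9 ≈ -46548.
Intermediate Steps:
(h + 20)*(-13/(-18)) - 207*f(-15) = (18 + 20)*(-13/(-18)) - 207*(-15)² = 38*(-13*(-1/18)) - 207*225 = 38*(13/18) - 46575 = 247/9 - 46575 = -418928/9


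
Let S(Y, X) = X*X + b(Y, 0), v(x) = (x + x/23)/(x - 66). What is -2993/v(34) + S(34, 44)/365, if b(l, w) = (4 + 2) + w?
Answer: 50351512/18615 ≈ 2704.9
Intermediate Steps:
v(x) = 24*x/(23*(-66 + x)) (v(x) = (x + x*(1/23))/(-66 + x) = (x + x/23)/(-66 + x) = (24*x/23)/(-66 + x) = 24*x/(23*(-66 + x)))
b(l, w) = 6 + w
S(Y, X) = 6 + X² (S(Y, X) = X*X + (6 + 0) = X² + 6 = 6 + X²)
-2993/v(34) + S(34, 44)/365 = -2993/((24/23)*34/(-66 + 34)) + (6 + 44²)/365 = -2993/((24/23)*34/(-32)) + (6 + 1936)*(1/365) = -2993/((24/23)*34*(-1/32)) + 1942*(1/365) = -2993/(-51/46) + 1942/365 = -2993*(-46/51) + 1942/365 = 137678/51 + 1942/365 = 50351512/18615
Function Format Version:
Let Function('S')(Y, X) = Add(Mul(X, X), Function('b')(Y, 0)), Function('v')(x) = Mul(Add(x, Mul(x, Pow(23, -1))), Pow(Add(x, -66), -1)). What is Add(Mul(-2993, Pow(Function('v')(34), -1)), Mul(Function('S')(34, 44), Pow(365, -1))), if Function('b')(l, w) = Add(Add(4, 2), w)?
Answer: Rational(50351512, 18615) ≈ 2704.9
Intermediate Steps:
Function('v')(x) = Mul(Rational(24, 23), x, Pow(Add(-66, x), -1)) (Function('v')(x) = Mul(Add(x, Mul(x, Rational(1, 23))), Pow(Add(-66, x), -1)) = Mul(Add(x, Mul(Rational(1, 23), x)), Pow(Add(-66, x), -1)) = Mul(Mul(Rational(24, 23), x), Pow(Add(-66, x), -1)) = Mul(Rational(24, 23), x, Pow(Add(-66, x), -1)))
Function('b')(l, w) = Add(6, w)
Function('S')(Y, X) = Add(6, Pow(X, 2)) (Function('S')(Y, X) = Add(Mul(X, X), Add(6, 0)) = Add(Pow(X, 2), 6) = Add(6, Pow(X, 2)))
Add(Mul(-2993, Pow(Function('v')(34), -1)), Mul(Function('S')(34, 44), Pow(365, -1))) = Add(Mul(-2993, Pow(Mul(Rational(24, 23), 34, Pow(Add(-66, 34), -1)), -1)), Mul(Add(6, Pow(44, 2)), Pow(365, -1))) = Add(Mul(-2993, Pow(Mul(Rational(24, 23), 34, Pow(-32, -1)), -1)), Mul(Add(6, 1936), Rational(1, 365))) = Add(Mul(-2993, Pow(Mul(Rational(24, 23), 34, Rational(-1, 32)), -1)), Mul(1942, Rational(1, 365))) = Add(Mul(-2993, Pow(Rational(-51, 46), -1)), Rational(1942, 365)) = Add(Mul(-2993, Rational(-46, 51)), Rational(1942, 365)) = Add(Rational(137678, 51), Rational(1942, 365)) = Rational(50351512, 18615)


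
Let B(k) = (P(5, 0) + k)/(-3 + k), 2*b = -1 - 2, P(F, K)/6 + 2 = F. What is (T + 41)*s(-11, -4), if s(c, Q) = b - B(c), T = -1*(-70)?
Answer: -111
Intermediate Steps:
P(F, K) = -12 + 6*F
b = -3/2 (b = (-1 - 2)/2 = (½)*(-3) = -3/2 ≈ -1.5000)
T = 70
B(k) = (18 + k)/(-3 + k) (B(k) = ((-12 + 6*5) + k)/(-3 + k) = ((-12 + 30) + k)/(-3 + k) = (18 + k)/(-3 + k))
s(c, Q) = -3/2 - (18 + c)/(-3 + c)
(T + 41)*s(-11, -4) = (70 + 41)*((-27 - 5*(-11))/(2*(-3 - 11))) = 111*((½)*(-27 + 55)/(-14)) = 111*((½)*(-1/14)*28) = 111*(-1) = -111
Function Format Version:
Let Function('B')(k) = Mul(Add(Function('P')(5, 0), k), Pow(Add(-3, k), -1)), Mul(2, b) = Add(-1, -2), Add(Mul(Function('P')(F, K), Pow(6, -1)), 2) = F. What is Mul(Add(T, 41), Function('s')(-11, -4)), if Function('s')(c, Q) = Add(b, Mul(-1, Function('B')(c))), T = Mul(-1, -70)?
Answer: -111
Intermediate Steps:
Function('P')(F, K) = Add(-12, Mul(6, F))
b = Rational(-3, 2) (b = Mul(Rational(1, 2), Add(-1, -2)) = Mul(Rational(1, 2), -3) = Rational(-3, 2) ≈ -1.5000)
T = 70
Function('B')(k) = Mul(Pow(Add(-3, k), -1), Add(18, k)) (Function('B')(k) = Mul(Add(Add(-12, Mul(6, 5)), k), Pow(Add(-3, k), -1)) = Mul(Add(Add(-12, 30), k), Pow(Add(-3, k), -1)) = Mul(Add(18, k), Pow(Add(-3, k), -1)) = Mul(Pow(Add(-3, k), -1), Add(18, k)))
Function('s')(c, Q) = Add(Rational(-3, 2), Mul(-1, Pow(Add(-3, c), -1), Add(18, c))) (Function('s')(c, Q) = Add(Rational(-3, 2), Mul(-1, Mul(Pow(Add(-3, c), -1), Add(18, c)))) = Add(Rational(-3, 2), Mul(-1, Pow(Add(-3, c), -1), Add(18, c))))
Mul(Add(T, 41), Function('s')(-11, -4)) = Mul(Add(70, 41), Mul(Rational(1, 2), Pow(Add(-3, -11), -1), Add(-27, Mul(-5, -11)))) = Mul(111, Mul(Rational(1, 2), Pow(-14, -1), Add(-27, 55))) = Mul(111, Mul(Rational(1, 2), Rational(-1, 14), 28)) = Mul(111, -1) = -111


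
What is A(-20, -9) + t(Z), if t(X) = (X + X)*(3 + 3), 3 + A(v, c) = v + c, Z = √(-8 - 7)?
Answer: -32 + 12*I*√15 ≈ -32.0 + 46.476*I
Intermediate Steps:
Z = I*√15 (Z = √(-15) = I*√15 ≈ 3.873*I)
A(v, c) = -3 + c + v (A(v, c) = -3 + (v + c) = -3 + (c + v) = -3 + c + v)
t(X) = 12*X (t(X) = (2*X)*6 = 12*X)
A(-20, -9) + t(Z) = (-3 - 9 - 20) + 12*(I*√15) = -32 + 12*I*√15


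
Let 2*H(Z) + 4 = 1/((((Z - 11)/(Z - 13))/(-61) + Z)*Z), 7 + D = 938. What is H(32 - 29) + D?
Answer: 5078219/5466 ≈ 929.06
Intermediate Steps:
D = 931 (D = -7 + 938 = 931)
H(Z) = -2 + 1/(2*Z*(Z - (-11 + Z)/(61*(-13 + Z)))) (H(Z) = -2 + (1/((((Z - 11)/(Z - 13))/(-61) + Z)*Z))/2 = -2 + (1/((((-11 + Z)/(-13 + Z))*(-1/61) + Z)*Z))/2 = -2 + (1/((-(-11 + Z)/(61*(-13 + Z)) + Z)*Z))/2 = -2 + (1/((Z - (-11 + Z)/(61*(-13 + Z)))*Z))/2 = -2 + (1/(Z*(Z - (-11 + Z)/(61*(-13 + Z)))))/2 = -2 + 1/(2*Z*(Z - (-11 + Z)/(61*(-13 + Z)))))
H(32 - 29) + D = (-793 - 244*(32 - 29)³ + 17*(32 - 29) + 3176*(32 - 29)²)/(2*(32 - 29)*(11 - 794*(32 - 29) + 61*(32 - 29)²)) + 931 = (½)*(-793 - 244*3³ + 17*3 + 3176*3²)/(3*(11 - 794*3 + 61*3²)) + 931 = (½)*(⅓)*(-793 - 244*27 + 51 + 3176*9)/(11 - 2382 + 61*9) + 931 = (½)*(⅓)*(-793 - 6588 + 51 + 28584)/(11 - 2382 + 549) + 931 = (½)*(⅓)*21254/(-1822) + 931 = (½)*(⅓)*(-1/1822)*21254 + 931 = -10627/5466 + 931 = 5078219/5466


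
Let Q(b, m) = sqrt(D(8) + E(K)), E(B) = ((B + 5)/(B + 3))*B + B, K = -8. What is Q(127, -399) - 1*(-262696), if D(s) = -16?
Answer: 262696 + 12*I*sqrt(5)/5 ≈ 2.627e+5 + 5.3666*I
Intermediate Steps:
E(B) = B + B*(5 + B)/(3 + B) (E(B) = ((5 + B)/(3 + B))*B + B = B*(5 + B)/(3 + B) + B = B + B*(5 + B)/(3 + B))
Q(b, m) = 12*I*sqrt(5)/5 (Q(b, m) = sqrt(-16 + 2*(-8)*(4 - 8)/(3 - 8)) = sqrt(-16 + 2*(-8)*(-4)/(-5)) = sqrt(-16 + 2*(-8)*(-1/5)*(-4)) = sqrt(-16 - 64/5) = sqrt(-144/5) = 12*I*sqrt(5)/5)
Q(127, -399) - 1*(-262696) = 12*I*sqrt(5)/5 - 1*(-262696) = 12*I*sqrt(5)/5 + 262696 = 262696 + 12*I*sqrt(5)/5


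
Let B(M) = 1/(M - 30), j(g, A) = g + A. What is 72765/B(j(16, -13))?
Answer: -1964655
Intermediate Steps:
j(g, A) = A + g
B(M) = 1/(-30 + M)
72765/B(j(16, -13)) = 72765/(1/(-30 + (-13 + 16))) = 72765/(1/(-30 + 3)) = 72765/(1/(-27)) = 72765/(-1/27) = 72765*(-27) = -1964655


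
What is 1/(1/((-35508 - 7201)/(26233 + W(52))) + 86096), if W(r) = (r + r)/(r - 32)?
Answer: 213545/18385239129 ≈ 1.1615e-5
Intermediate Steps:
W(r) = 2*r/(-32 + r) (W(r) = (2*r)/(-32 + r) = 2*r/(-32 + r))
1/(1/((-35508 - 7201)/(26233 + W(52))) + 86096) = 1/(1/((-35508 - 7201)/(26233 + 2*52/(-32 + 52))) + 86096) = 1/(1/(-42709/(26233 + 2*52/20)) + 86096) = 1/(1/(-42709/(26233 + 2*52*(1/20))) + 86096) = 1/(1/(-42709/(26233 + 26/5)) + 86096) = 1/(1/(-42709/131191/5) + 86096) = 1/(1/(-42709*5/131191) + 86096) = 1/(1/(-213545/131191) + 86096) = 1/(-131191/213545 + 86096) = 1/(18385239129/213545) = 213545/18385239129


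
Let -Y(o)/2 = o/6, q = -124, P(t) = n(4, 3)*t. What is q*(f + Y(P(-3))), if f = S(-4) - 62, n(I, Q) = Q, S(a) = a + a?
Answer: 8308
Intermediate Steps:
S(a) = 2*a
P(t) = 3*t
Y(o) = -o/3 (Y(o) = -2*o/6 = -o/3)
f = -70 (f = 2*(-4) - 62 = -8 - 62 = -70)
q*(f + Y(P(-3))) = -124*(-70 - (-3)) = -124*(-70 - 1/3*(-9)) = -124*(-70 + 3) = -124*(-67) = 8308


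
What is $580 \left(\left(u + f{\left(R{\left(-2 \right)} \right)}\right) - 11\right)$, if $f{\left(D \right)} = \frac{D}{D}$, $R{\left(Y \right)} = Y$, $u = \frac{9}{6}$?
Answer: $-4930$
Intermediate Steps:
$u = \frac{3}{2}$ ($u = 9 \cdot \frac{1}{6} = \frac{3}{2} \approx 1.5$)
$f{\left(D \right)} = 1$
$580 \left(\left(u + f{\left(R{\left(-2 \right)} \right)}\right) - 11\right) = 580 \left(\left(\frac{3}{2} + 1\right) - 11\right) = 580 \left(\frac{5}{2} - 11\right) = 580 \left(- \frac{17}{2}\right) = -4930$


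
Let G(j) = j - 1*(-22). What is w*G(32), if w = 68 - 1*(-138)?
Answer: 11124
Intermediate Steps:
w = 206 (w = 68 + 138 = 206)
G(j) = 22 + j (G(j) = j + 22 = 22 + j)
w*G(32) = 206*(22 + 32) = 206*54 = 11124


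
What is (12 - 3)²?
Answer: 81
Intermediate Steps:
(12 - 3)² = 9² = 81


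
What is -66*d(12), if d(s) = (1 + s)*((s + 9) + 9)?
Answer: -25740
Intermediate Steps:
d(s) = (1 + s)*(18 + s) (d(s) = (1 + s)*((9 + s) + 9) = (1 + s)*(18 + s))
-66*d(12) = -66*(18 + 12**2 + 19*12) = -66*(18 + 144 + 228) = -66*390 = -25740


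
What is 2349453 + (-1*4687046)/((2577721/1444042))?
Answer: -712056943319/2577721 ≈ -2.7624e+5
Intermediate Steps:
2349453 + (-1*4687046)/((2577721/1444042)) = 2349453 - 4687046/(2577721*(1/1444042)) = 2349453 - 4687046/2577721/1444042 = 2349453 - 4687046*1444042/2577721 = 2349453 - 6768291279932/2577721 = -712056943319/2577721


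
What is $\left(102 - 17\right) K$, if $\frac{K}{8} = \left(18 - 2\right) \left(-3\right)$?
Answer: $-32640$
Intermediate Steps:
$K = -384$ ($K = 8 \left(18 - 2\right) \left(-3\right) = 8 \cdot 16 \left(-3\right) = 8 \left(-48\right) = -384$)
$\left(102 - 17\right) K = \left(102 - 17\right) \left(-384\right) = 85 \left(-384\right) = -32640$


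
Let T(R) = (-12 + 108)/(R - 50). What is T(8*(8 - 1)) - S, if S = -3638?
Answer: 3654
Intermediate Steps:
T(R) = 96/(-50 + R)
T(8*(8 - 1)) - S = 96/(-50 + 8*(8 - 1)) - 1*(-3638) = 96/(-50 + 8*7) + 3638 = 96/(-50 + 56) + 3638 = 96/6 + 3638 = 96*(1/6) + 3638 = 16 + 3638 = 3654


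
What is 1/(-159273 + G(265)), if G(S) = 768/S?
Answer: -265/42206577 ≈ -6.2786e-6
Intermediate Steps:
1/(-159273 + G(265)) = 1/(-159273 + 768/265) = 1/(-42206577/265) = -265/42206577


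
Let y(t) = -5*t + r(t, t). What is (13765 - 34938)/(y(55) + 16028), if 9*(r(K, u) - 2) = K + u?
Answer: -190557/141905 ≈ -1.3428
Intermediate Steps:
r(K, u) = 2 + K/9 + u/9 (r(K, u) = 2 + (K + u)/9 = 2 + (K/9 + u/9) = 2 + K/9 + u/9)
y(t) = 2 - 43*t/9 (y(t) = -5*t + (2 + t/9 + t/9) = -5*t + (2 + 2*t/9) = 2 - 43*t/9)
(13765 - 34938)/(y(55) + 16028) = (13765 - 34938)/((2 - 43/9*55) + 16028) = -21173/((2 - 2365/9) + 16028) = -21173/(-2347/9 + 16028) = -21173/141905/9 = -21173*9/141905 = -190557/141905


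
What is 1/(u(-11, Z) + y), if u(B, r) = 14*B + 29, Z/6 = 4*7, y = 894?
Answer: 1/769 ≈ 0.0013004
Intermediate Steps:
Z = 168 (Z = 6*(4*7) = 6*28 = 168)
u(B, r) = 29 + 14*B
1/(u(-11, Z) + y) = 1/((29 + 14*(-11)) + 894) = 1/((29 - 154) + 894) = 1/(-125 + 894) = 1/769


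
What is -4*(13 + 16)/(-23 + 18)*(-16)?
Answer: -1856/5 ≈ -371.20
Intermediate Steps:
-4*(13 + 16)/(-23 + 18)*(-16) = -116/(-5)*(-16) = -116*(-1)/5*(-16) = -4*(-29/5)*(-16) = (116/5)*(-16) = -1856/5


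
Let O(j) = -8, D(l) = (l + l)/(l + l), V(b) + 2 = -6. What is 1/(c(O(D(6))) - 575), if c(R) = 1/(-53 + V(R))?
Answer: -61/35076 ≈ -0.0017391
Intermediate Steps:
V(b) = -8 (V(b) = -2 - 6 = -8)
D(l) = 1 (D(l) = (2*l)/((2*l)) = (2*l)*(1/(2*l)) = 1)
c(R) = -1/61 (c(R) = 1/(-53 - 8) = 1/(-61) = -1/61)
1/(c(O(D(6))) - 575) = 1/(-1/61 - 575) = 1/(-35076/61) = -61/35076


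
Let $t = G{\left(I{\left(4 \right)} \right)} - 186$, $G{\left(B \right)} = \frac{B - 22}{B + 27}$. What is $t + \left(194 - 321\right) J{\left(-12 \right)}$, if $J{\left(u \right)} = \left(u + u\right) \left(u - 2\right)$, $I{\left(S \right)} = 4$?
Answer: $- \frac{1328616}{31} \approx -42859.0$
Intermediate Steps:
$G{\left(B \right)} = \frac{-22 + B}{27 + B}$
$J{\left(u \right)} = 2 u \left(-2 + u\right)$
$t = - \frac{5784}{31}$ ($t = \frac{-22 + 4}{27 + 4} - 186 = \frac{1}{31} \left(-18\right) - 186 = - \frac{18}{31} - 186 = - \frac{5784}{31} \approx -186.58$)
$t + \left(194 - 321\right) J{\left(-12 \right)} = - \frac{5784}{31} + \left(194 - 321\right) 2 \left(-12\right) \left(-2 - 12\right) = - \frac{5784}{31} + \left(194 - 321\right) 2 \left(-12\right) \left(-14\right) = - \frac{5784}{31} - 42672 = - \frac{1328616}{31}$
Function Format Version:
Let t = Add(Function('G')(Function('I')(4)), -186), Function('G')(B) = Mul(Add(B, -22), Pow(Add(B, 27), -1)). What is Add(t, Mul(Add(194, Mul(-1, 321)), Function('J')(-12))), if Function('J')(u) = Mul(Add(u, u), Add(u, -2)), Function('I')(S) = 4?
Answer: Rational(-1328616, 31) ≈ -42859.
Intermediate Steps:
Function('G')(B) = Mul(Pow(Add(27, B), -1), Add(-22, B)) (Function('G')(B) = Mul(Add(-22, B), Pow(Add(27, B), -1)) = Mul(Pow(Add(27, B), -1), Add(-22, B)))
Function('J')(u) = Mul(2, u, Add(-2, u)) (Function('J')(u) = Mul(Mul(2, u), Add(-2, u)) = Mul(2, u, Add(-2, u)))
t = Rational(-5784, 31) (t = Add(Mul(Pow(Add(27, 4), -1), Add(-22, 4)), -186) = Add(Mul(Pow(31, -1), -18), -186) = Add(Mul(Rational(1, 31), -18), -186) = Add(Rational(-18, 31), -186) = Rational(-5784, 31) ≈ -186.58)
Add(t, Mul(Add(194, Mul(-1, 321)), Function('J')(-12))) = Add(Rational(-5784, 31), Mul(Add(194, Mul(-1, 321)), Mul(2, -12, Add(-2, -12)))) = Add(Rational(-5784, 31), Mul(Add(194, -321), Mul(2, -12, -14))) = Add(Rational(-5784, 31), Mul(-127, 336)) = Add(Rational(-5784, 31), -42672) = Rational(-1328616, 31)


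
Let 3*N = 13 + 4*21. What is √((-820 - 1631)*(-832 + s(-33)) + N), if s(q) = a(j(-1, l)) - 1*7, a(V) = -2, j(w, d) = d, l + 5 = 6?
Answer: √18551910/3 ≈ 1435.7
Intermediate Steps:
l = 1 (l = -5 + 6 = 1)
s(q) = -9 (s(q) = -2 - 1*7 = -2 - 7 = -9)
N = 97/3 (N = (13 + 4*21)/3 = (13 + 84)/3 = (⅓)*97 = 97/3 ≈ 32.333)
√((-820 - 1631)*(-832 + s(-33)) + N) = √((-820 - 1631)*(-832 - 9) + 97/3) = √(-2451*(-841) + 97/3) = √(2061291 + 97/3) = √(6183970/3) = √18551910/3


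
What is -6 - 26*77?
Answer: -2008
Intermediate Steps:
-6 - 26*77 = -6 - 2002 = -2008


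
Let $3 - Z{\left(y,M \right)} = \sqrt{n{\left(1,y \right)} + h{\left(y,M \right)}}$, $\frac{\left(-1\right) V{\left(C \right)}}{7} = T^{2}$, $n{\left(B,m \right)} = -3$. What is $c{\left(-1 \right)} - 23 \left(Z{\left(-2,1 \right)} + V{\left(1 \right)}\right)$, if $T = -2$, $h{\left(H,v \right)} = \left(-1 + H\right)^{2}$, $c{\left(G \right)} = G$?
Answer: $574 + 23 \sqrt{6} \approx 630.34$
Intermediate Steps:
$V{\left(C \right)} = -28$ ($V{\left(C \right)} = - 7 \left(-2\right)^{2} = \left(-7\right) 4 = -28$)
$Z{\left(y,M \right)} = 3 - \sqrt{-3 + \left(-1 + y\right)^{2}}$
$c{\left(-1 \right)} - 23 \left(Z{\left(-2,1 \right)} + V{\left(1 \right)}\right) = -1 - 23 \left(\left(3 - \sqrt{-3 + \left(-1 - 2\right)^{2}}\right) - 28\right) = -1 - 23 \left(\left(3 - \sqrt{-3 + \left(-3\right)^{2}}\right) - 28\right) = -1 - 23 \left(\left(3 - \sqrt{-3 + 9}\right) - 28\right) = -1 - 23 \left(\left(3 - \sqrt{6}\right) - 28\right) = -1 - 23 \left(-25 - \sqrt{6}\right) = -1 + \left(575 + 23 \sqrt{6}\right) = 574 + 23 \sqrt{6}$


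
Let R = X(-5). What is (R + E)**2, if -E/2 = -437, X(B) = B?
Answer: 755161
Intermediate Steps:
E = 874 (E = -2*(-437) = 874)
R = -5
(R + E)**2 = (-5 + 874)**2 = 869**2 = 755161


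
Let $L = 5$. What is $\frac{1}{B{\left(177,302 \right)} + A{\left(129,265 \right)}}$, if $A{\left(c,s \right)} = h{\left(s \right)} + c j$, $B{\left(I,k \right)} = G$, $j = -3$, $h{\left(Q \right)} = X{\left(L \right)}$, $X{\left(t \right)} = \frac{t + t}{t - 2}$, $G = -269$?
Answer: $- \frac{3}{1958} \approx -0.0015322$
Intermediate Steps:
$X{\left(t \right)} = \frac{2 t}{-2 + t}$
$h{\left(Q \right)} = \frac{10}{3}$ ($h{\left(Q \right)} = 2 \cdot 5 \frac{1}{-2 + 5} = 2 \cdot 5 \cdot \frac{1}{3} = \frac{10}{3}$)
$B{\left(I,k \right)} = -269$
$A{\left(c,s \right)} = \frac{10}{3} - 3 c$ ($A{\left(c,s \right)} = \frac{10}{3} + c \left(-3\right) = \frac{10}{3} - 3 c$)
$\frac{1}{B{\left(177,302 \right)} + A{\left(129,265 \right)}} = \frac{1}{-269 + \left(\frac{10}{3} - 387\right)} = \frac{1}{-269 - \frac{1151}{3}} = \frac{1}{- \frac{1958}{3}} = - \frac{3}{1958}$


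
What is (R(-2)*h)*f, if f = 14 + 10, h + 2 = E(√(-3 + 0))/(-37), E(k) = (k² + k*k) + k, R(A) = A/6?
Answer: 544/37 + 8*I*√3/37 ≈ 14.703 + 0.3745*I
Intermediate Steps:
R(A) = A/6 (R(A) = A*(⅙) = A/6)
E(k) = k + 2*k² (E(k) = (k² + k²) + k = 2*k² + k = k + 2*k²)
h = -2 - I*√3*(1 + 2*I*√3)/37 (h = -2 + (√(-3 + 0)*(1 + 2*√(-3 + 0)))/(-37) = -2 + (√(-3)*(1 + 2*√(-3)))*(-1/37) = -2 + ((I*√3)*(1 + 2*(I*√3)))*(-1/37) = -2 + ((I*√3)*(1 + 2*I*√3))*(-1/37) = -2 + (I*√3*(1 + 2*I*√3))*(-1/37) = -2 - I*√3*(1 + 2*I*√3)/37 ≈ -1.8378 - 0.046812*I)
f = 24
(R(-2)*h)*f = (((⅙)*(-2))*(-68/37 - I*√3/37))*24 = -(-68/37 - I*√3/37)/3*24 = (68/111 + I*√3/111)*24 = 544/37 + 8*I*√3/37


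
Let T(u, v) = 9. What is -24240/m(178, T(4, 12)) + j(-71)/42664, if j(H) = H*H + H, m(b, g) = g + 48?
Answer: -172315345/405308 ≈ -425.15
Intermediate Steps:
m(b, g) = 48 + g
j(H) = H + H**2 (j(H) = H**2 + H = H + H**2)
-24240/m(178, T(4, 12)) + j(-71)/42664 = -24240/(48 + 9) - 71*(1 - 71)/42664 = -24240/57 - 71*(-70)*(1/42664) = -24240*1/57 + 4970*(1/42664) = -8080/19 + 2485/21332 = -172315345/405308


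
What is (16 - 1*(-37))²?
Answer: 2809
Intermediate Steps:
(16 - 1*(-37))² = (16 + 37)² = 53² = 2809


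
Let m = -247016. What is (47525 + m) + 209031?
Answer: 9540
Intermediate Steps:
(47525 + m) + 209031 = (47525 - 247016) + 209031 = -199491 + 209031 = 9540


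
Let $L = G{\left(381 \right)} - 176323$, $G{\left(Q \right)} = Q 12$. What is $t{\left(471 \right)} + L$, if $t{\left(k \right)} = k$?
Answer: $-171280$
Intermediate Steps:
$G{\left(Q \right)} = 12 Q$
$L = -171751$ ($L = 12 \cdot 381 - 176323 = 4572 - 176323 = -171751$)
$t{\left(471 \right)} + L = 471 - 171751 = -171280$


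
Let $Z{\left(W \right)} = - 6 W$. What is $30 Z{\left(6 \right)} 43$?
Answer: $-46440$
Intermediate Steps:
$30 Z{\left(6 \right)} 43 = 30 \left(\left(-6\right) 6\right) 43 = 30 \left(-36\right) 43 = \left(-1080\right) 43 = -46440$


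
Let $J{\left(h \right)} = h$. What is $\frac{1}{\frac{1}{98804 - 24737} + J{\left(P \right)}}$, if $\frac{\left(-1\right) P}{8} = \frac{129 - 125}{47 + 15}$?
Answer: $- \frac{2296077}{1185041} \approx -1.9376$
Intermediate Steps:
$P = - \frac{16}{31}$ ($P = - 8 \frac{129 - 125}{47 + 15} = - 8 \cdot \frac{4}{62} = - 8 \cdot 4 \cdot \frac{1}{62} = \left(-8\right) \frac{2}{31} = - \frac{16}{31} \approx -0.51613$)
$\frac{1}{\frac{1}{98804 - 24737} + J{\left(P \right)}} = \frac{1}{\frac{1}{98804 - 24737} - \frac{16}{31}} = \frac{1}{\frac{1}{74067} - \frac{16}{31}} = \frac{1}{- \frac{1185041}{2296077}} = - \frac{2296077}{1185041}$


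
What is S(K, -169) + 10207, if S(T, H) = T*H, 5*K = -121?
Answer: 71484/5 ≈ 14297.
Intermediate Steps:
K = -121/5 (K = (⅕)*(-121) = -121/5 ≈ -24.200)
S(T, H) = H*T
S(K, -169) + 10207 = -169*(-121/5) + 10207 = 20449/5 + 10207 = 71484/5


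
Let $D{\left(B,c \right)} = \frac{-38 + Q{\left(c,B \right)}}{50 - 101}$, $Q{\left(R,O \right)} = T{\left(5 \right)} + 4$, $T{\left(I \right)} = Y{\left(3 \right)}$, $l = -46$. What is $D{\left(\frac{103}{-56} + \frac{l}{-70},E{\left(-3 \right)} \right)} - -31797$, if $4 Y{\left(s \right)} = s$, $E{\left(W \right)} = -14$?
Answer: $\frac{6486721}{204} \approx 31798.0$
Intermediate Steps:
$Y{\left(s \right)} = \frac{s}{4}$
$T{\left(I \right)} = \frac{3}{4}$ ($T{\left(I \right)} = \frac{1}{4} \cdot 3 = \frac{3}{4}$)
$Q{\left(R,O \right)} = \frac{19}{4}$ ($Q{\left(R,O \right)} = \frac{3}{4} + 4 = \frac{19}{4}$)
$D{\left(B,c \right)} = \frac{133}{204}$ ($D{\left(B,c \right)} = \frac{-38 + \frac{19}{4}}{50 - 101} = - \frac{133}{4 \left(-51\right)} = \left(- \frac{133}{4}\right) \left(- \frac{1}{51}\right) = \frac{133}{204}$)
$D{\left(\frac{103}{-56} + \frac{l}{-70},E{\left(-3 \right)} \right)} - -31797 = \frac{133}{204} - -31797 = \frac{133}{204} + 31797 = \frac{6486721}{204}$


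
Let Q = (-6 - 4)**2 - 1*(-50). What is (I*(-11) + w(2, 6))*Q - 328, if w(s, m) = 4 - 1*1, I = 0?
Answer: 122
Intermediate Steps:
w(s, m) = 3 (w(s, m) = 4 - 1 = 3)
Q = 150 (Q = (-10)**2 + 50 = 100 + 50 = 150)
(I*(-11) + w(2, 6))*Q - 328 = (0*(-11) + 3)*150 - 328 = (0 + 3)*150 - 328 = 3*150 - 328 = 450 - 328 = 122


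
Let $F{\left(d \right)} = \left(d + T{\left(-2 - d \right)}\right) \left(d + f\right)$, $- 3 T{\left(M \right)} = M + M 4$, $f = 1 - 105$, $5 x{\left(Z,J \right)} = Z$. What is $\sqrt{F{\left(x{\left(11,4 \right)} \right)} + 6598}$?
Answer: $\frac{4 \sqrt{8846}}{5} \approx 75.243$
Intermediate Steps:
$x{\left(Z,J \right)} = \frac{Z}{5}$
$f = -104$
$T{\left(M \right)} = - \frac{5 M}{3}$ ($T{\left(M \right)} = - \frac{M + M 4}{3} = - \frac{M + 4 M}{3} = - \frac{5 M}{3}$)
$F{\left(d \right)} = \left(-104 + d\right) \left(\frac{10}{3} + \frac{8 d}{3}\right)$ ($F{\left(d \right)} = \left(d - \frac{5 \left(-2 - d\right)}{3}\right) \left(d - 104\right) = \left(d + \left(\frac{10}{3} + \frac{5 d}{3}\right)\right) \left(-104 + d\right) = \left(\frac{10}{3} + \frac{8 d}{3}\right) \left(-104 + d\right) = \left(-104 + d\right) \left(\frac{10}{3} + \frac{8 d}{3}\right)$)
$\sqrt{F{\left(x{\left(11,4 \right)} \right)} + 6598} = \sqrt{\left(- \frac{1040}{3} - 274 \cdot \frac{1}{5} \cdot 11 + \frac{8 \left(\frac{1}{5} \cdot 11\right)^{2}}{3}\right) + 6598} = \sqrt{\left(- \frac{1040}{3} - \frac{3014}{5} + \frac{8 \left(\frac{11}{5}\right)^{2}}{3}\right) + 6598} = \sqrt{\left(- \frac{1040}{3} - \frac{3014}{5} + \frac{8}{3} \cdot \frac{121}{25}\right) + 6598} = \sqrt{\left(- \frac{1040}{3} - \frac{3014}{5} + \frac{968}{75}\right) + 6598} = \sqrt{- \frac{23414}{25} + 6598} = \sqrt{\frac{141536}{25}} = \frac{4 \sqrt{8846}}{5}$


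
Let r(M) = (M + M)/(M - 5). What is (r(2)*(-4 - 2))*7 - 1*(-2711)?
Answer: 2767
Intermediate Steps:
r(M) = 2*M/(-5 + M) (r(M) = (2*M)/(-5 + M) = 2*M/(-5 + M))
(r(2)*(-4 - 2))*7 - 1*(-2711) = ((2*2/(-5 + 2))*(-4 - 2))*7 - 1*(-2711) = ((2*2/(-3))*(-6))*7 + 2711 = ((2*2*(-⅓))*(-6))*7 + 2711 = -4/3*(-6)*7 + 2711 = 8*7 + 2711 = 56 + 2711 = 2767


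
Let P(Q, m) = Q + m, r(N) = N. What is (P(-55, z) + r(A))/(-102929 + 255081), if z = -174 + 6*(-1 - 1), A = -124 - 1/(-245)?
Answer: -11178/4659655 ≈ -0.0023989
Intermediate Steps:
A = -30379/245 (A = -124 - 1*(-1/245) = -124 + 1/245 = -30379/245 ≈ -124.00)
z = -186 (z = -174 + 6*(-2) = -174 - 12 = -186)
(P(-55, z) + r(A))/(-102929 + 255081) = ((-55 - 186) - 30379/245)/(-102929 + 255081) = (-241 - 30379/245)/152152 = -89424/245*1/152152 = -11178/4659655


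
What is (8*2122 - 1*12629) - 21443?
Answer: -17096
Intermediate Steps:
(8*2122 - 1*12629) - 21443 = (16976 - 12629) - 21443 = 4347 - 21443 = -17096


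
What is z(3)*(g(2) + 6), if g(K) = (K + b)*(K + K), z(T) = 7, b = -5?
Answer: -42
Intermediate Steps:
g(K) = 2*K*(-5 + K) (g(K) = (K - 5)*(K + K) = (-5 + K)*(2*K) = 2*K*(-5 + K))
z(3)*(g(2) + 6) = 7*(2*2*(-5 + 2) + 6) = 7*(2*2*(-3) + 6) = 7*(-12 + 6) = 7*(-6) = -42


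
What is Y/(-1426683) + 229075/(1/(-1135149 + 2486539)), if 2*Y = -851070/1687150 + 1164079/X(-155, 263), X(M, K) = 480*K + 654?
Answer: 18910833112049495683524234173/61087487877292860 ≈ 3.0957e+11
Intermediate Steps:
X(M, K) = 654 + 480*K
Y = 185598020827/42817842420 (Y = (-851070/1687150 + 1164079/(654 + 480*263))/2 = (-851070*1/1687150 + 1164079/(654 + 126240))/2 = (-85107/168715 + 1164079/126894)/2 = (½)*(185598020827/21408921210) = 185598020827/42817842420 ≈ 4.3346)
Y/(-1426683) + 229075/(1/(-1135149 + 2486539)) = (185598020827/42817842420)/(-1426683) + 229075/(1/(-1135149 + 2486539)) = (185598020827/42817842420)*(-1/1426683) + 229075/(1/1351390) = -185598020827/61087487877292860 + 229075/(1/1351390) = -185598020827/61087487877292860 + 229075*1351390 = -185598020827/61087487877292860 + 309569664250 = 18910833112049495683524234173/61087487877292860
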